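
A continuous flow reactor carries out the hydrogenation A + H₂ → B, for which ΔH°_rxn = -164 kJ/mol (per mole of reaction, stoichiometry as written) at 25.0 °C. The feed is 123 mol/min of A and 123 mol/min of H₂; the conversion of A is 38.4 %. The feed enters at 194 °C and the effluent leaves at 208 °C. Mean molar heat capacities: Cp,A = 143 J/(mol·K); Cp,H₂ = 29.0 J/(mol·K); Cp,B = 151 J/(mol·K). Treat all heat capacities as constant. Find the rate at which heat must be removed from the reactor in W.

Extent of reaction ξ = 0.384 × 123 = 47.232 mol/min
Reaction term: ξ·ΔH°_rxn = 47.232 × -164 = -7746 kJ/min
Sensible, feed 194→25 °C: -3575.4 kJ/min
Outlet flows (mol/min): A 75.768, H₂ 75.768, B 47.232
Sensible, products 25→208 °C: 3690 kJ/min
Q = ΔH = -7631.4 kJ/min = -127.19 kW
Heat removed = 127190 W

Q_out = 127000 W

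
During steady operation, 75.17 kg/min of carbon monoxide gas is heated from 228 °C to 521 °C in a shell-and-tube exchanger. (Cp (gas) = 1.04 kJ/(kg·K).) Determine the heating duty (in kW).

Q = ṁ·Cp·ΔT = 75.17 × 1.04 × (521 − 228) = 22906 kJ/min
Converting: 22906 / 60 s = 381.76 kW

Q = 382 kW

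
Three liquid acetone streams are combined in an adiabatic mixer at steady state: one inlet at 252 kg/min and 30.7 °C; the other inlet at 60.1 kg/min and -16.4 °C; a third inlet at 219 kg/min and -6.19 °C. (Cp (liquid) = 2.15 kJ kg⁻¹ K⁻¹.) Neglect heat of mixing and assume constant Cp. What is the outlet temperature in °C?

Adiabatic, steady state ⇒ Σ ṁᵢCp,ᵢ(T_out − Tᵢ) = 0
Σ ṁᵢCp,ᵢTᵢ = 252×2.15×30.7 + 60.1×2.15×-16.4 + 219×2.15×-6.19 = 11600
Σ ṁᵢCp,ᵢ = 252×2.15 + 60.1×2.15 + 219×2.15 = 1141.9
T_out = 11600 / 1141.9 = 10.158 °C

T_out = 10.2 °C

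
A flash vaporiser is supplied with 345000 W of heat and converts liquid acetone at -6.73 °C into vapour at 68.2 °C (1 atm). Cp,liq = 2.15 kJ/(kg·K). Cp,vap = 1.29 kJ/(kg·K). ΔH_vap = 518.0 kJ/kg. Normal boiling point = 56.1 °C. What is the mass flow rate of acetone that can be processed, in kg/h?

ṁ = 1860 kg/h

Δh = 2.15×(56.1−-6.73) + 518.0 + 1.29×(68.2−56.1) = 668.69 kJ/kg
Q = 345000 W = 345 kJ/s = 1.242e+06 kJ/h
ṁ = Q/Δh = 1.242e+06 / 668.69 = 1857.4 kg/h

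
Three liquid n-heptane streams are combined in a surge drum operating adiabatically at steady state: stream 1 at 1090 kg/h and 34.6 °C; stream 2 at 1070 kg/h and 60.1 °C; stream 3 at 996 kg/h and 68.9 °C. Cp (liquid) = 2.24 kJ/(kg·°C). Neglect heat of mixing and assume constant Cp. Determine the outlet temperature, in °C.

Energy balance with Q = 0: Σ ṁᵢCp,ᵢ(T_out − Tᵢ) = 0
Σ ṁᵢCp,ᵢTᵢ = 1090×2.24×34.6 + 1070×2.24×60.1 + 996×2.24×68.9 = 382250
Σ ṁᵢCp,ᵢ = 1090×2.24 + 1070×2.24 + 996×2.24 = 7069.4
T_out = 382250 / 7069.4 = 54.07 °C

T_out = 54.1 °C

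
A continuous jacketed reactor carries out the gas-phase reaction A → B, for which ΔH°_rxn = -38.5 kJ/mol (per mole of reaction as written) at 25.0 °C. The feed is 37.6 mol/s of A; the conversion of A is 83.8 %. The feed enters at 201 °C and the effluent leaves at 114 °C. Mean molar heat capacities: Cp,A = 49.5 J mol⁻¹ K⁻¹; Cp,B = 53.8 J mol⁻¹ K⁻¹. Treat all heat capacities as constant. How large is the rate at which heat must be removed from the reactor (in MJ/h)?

Q_out = 4910 MJ/h

Extent of reaction ξ = 0.838 × 37.6 = 31.509 mol/s
Reaction term: ξ·ΔH°_rxn = 31.509 × -38.5 = -1213.1 kJ/s
Sensible, feed 201→25 °C: -327.57 kJ/s
Outlet flows (mol/s): A 6.0912, B 31.509
Sensible, products 25→114 °C: 177.71 kJ/s
Q = ΔH = -1363 kJ/s = -1363 kW
Heat removed = 4906.6 MJ/h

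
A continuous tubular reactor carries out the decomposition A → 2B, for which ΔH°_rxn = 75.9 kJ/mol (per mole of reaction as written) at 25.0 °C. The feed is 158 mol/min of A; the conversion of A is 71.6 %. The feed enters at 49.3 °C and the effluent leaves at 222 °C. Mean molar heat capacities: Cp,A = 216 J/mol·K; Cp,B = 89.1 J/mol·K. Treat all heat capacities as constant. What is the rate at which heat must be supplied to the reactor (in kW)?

Q_in = 227 kW

Extent of reaction ξ = 0.716 × 158 = 113.13 mol/min
Reaction term: ξ·ΔH°_rxn = 113.13 × 75.9 = 8586.4 kJ/min
Sensible, feed 49.3→25 °C: -829.31 kJ/min
Outlet flows (mol/min): A 44.872, B 226.26
Sensible, products 25→222 °C: 5880.8 kJ/min
Q = ΔH = 13638 kJ/min = 227.3 kW
Heat supplied = 227.3 kW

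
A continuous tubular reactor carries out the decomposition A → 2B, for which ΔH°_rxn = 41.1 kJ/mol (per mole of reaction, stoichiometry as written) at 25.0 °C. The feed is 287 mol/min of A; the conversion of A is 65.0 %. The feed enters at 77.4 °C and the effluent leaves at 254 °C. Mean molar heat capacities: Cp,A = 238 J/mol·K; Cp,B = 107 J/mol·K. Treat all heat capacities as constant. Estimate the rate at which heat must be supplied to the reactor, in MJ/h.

Extent of reaction ξ = 0.650 × 287 = 186.55 mol/min
Reaction term: ξ·ΔH°_rxn = 186.55 × 41.1 = 7667.2 kJ/min
Sensible, feed 77.4→25 °C: -3579.2 kJ/min
Outlet flows (mol/min): A 100.45, B 373.1
Sensible, products 25→254 °C: 14617 kJ/min
Q = ΔH = 18705 kJ/min = 311.75 kW
Heat supplied = 1122.3 MJ/h

Q_in = 1120 MJ/h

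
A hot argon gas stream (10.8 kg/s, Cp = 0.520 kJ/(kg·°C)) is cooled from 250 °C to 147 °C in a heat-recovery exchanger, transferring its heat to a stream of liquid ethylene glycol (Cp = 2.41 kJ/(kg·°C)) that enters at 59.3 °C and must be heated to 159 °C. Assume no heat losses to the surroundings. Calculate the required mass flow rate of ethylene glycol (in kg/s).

Heat released by hot stream: Q = 10.8 × 0.520 × (250 − 147) = 578.45 kJ/s
Energy balance on cold side (adiabatic exchanger): Q = ṁ_c·Cp_c·(T_c,out − T_c,in)
ṁ_c = 578.45 / [2.41 × (159 − 59.3)] = 2.4074 kg/s

ṁ_c = 2.41 kg/s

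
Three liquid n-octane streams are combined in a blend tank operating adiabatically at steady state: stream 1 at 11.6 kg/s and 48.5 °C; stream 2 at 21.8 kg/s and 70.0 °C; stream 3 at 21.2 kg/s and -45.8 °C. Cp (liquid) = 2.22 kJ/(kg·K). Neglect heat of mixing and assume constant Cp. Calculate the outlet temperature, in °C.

No heat crosses the boundary, so H_out = H_in.
T_out = Σ ṁᵢCp,ᵢTᵢ / Σ ṁᵢCp,ᵢ
      = 2481.2 / 121.21 = 20.47 °C

T_out = 20.5 °C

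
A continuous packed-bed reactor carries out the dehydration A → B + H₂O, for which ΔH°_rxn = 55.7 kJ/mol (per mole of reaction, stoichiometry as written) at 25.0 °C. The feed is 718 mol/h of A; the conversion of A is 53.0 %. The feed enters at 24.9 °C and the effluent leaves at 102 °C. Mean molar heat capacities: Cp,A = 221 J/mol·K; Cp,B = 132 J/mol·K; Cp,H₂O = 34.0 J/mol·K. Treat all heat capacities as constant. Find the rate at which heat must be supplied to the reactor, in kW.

Q_in = 8.84 kW

Extent of reaction ξ = 0.530 × 718 = 380.54 mol/h
Reaction term: ξ·ΔH°_rxn = 380.54 × 55.7 = 21196 kJ/h
Sensible, feed 24.9→25 °C: 15.868 kJ/h
Outlet flows (mol/h): A 337.46, B 380.54, H₂O 380.54
Sensible, products 25→102 °C: 10607 kJ/h
Q = ΔH = 31819 kJ/h = 8.8385 kW
Heat supplied = 8.8385 kW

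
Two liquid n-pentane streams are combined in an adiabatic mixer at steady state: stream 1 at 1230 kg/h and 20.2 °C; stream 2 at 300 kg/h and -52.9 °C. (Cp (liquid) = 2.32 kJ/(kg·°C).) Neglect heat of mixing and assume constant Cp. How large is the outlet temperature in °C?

Adiabatic, steady state ⇒ Σ ṁᵢCp,ᵢ(T_out − Tᵢ) = 0
T_out = Σ ṁᵢCp,ᵢTᵢ / Σ ṁᵢCp,ᵢ
      = 20824 / 3549.6 = 5.8667 °C

T_out = 5.87 °C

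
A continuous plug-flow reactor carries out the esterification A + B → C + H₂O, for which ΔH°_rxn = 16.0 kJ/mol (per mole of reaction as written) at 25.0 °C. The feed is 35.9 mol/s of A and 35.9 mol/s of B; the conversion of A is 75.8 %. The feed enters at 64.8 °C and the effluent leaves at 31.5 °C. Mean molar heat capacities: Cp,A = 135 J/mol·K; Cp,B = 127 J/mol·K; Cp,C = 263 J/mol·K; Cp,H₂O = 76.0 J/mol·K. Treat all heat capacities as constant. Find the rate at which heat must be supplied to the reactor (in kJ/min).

Extent of reaction ξ = 0.758 × 35.9 = 27.212 mol/s
Reaction term: ξ·ΔH°_rxn = 27.212 × 16.0 = 435.4 kJ/s
Sensible, feed 64.8→25 °C: -374.35 kJ/s
Outlet flows (mol/s): A 8.6878, B 8.6878, C 27.212, H₂O 27.212
Sensible, products 25→31.5 °C: 74.757 kJ/s
Q = ΔH = 135.8 kJ/s = 135.8 kW
Heat supplied = 8148.1 kJ/min

Q_in = 8150 kJ/min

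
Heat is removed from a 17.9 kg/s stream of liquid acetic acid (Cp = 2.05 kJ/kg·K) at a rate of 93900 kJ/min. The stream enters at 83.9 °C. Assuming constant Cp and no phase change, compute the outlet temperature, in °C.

T_out = 41.3 °C

Q = 93900 kJ/min = 1565 kJ/s
ΔT = Q/(ṁ·Cp) = 1565/(17.9×2.05) = 42.649 K
T_out = 83.9 − 42.649 = 41.251 °C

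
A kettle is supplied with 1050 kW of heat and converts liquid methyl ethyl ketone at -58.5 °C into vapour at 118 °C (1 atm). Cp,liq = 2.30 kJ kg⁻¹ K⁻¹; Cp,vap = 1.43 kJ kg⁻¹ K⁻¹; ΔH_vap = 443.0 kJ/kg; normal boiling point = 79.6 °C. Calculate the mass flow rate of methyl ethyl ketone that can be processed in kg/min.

ṁ = 77.2 kg/min

Δh = 2.30×(79.6−-58.5) + 443.0 + 1.43×(118−79.6) = 815.54 kJ/kg
Q = 1050 kW = 1050 kJ/s = 63000 kJ/min
ṁ = Q/Δh = 63000 / 815.54 = 77.249 kg/min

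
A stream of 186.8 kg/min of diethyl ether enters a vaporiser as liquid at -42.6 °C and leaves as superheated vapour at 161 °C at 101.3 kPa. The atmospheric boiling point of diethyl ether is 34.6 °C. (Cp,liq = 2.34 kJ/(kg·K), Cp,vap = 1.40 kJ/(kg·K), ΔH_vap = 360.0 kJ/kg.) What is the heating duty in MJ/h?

liquid -42.6→34.6 °C: 180.65 kJ/kg
vaporisation at 34.6 °C: 360 kJ/kg
vapour 34.6→161 °C: 176.96 kJ/kg
Δh = 180.65 + 360 + 176.96 = 717.61 kJ/kg
Q = ṁ·Δh = 186.8 kg/min × 717.61 kJ/kg = 134050 kJ/min
|Q| = 2234.2 kW = 8043 MJ/h

Q = 8040 MJ/h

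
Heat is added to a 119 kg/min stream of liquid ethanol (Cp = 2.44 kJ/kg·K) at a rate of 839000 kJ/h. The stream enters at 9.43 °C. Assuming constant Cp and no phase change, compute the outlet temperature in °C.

Q = 839000 kJ/h = 13983 kJ/min
ΔT = Q/(ṁ·Cp) = 13983/(119×2.44) = 48.159 K
T_out = 9.43 + 48.159 = 57.589 °C

T_out = 57.6 °C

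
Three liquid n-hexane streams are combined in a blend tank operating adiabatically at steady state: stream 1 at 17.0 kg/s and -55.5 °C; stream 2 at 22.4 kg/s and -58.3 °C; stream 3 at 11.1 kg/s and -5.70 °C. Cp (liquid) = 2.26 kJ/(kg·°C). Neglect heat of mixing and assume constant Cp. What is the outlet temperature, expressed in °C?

T_out = -45.8 °C

Energy balance with Q = 0: Σ ṁᵢCp,ᵢ(T_out − Tᵢ) = 0
Σ ṁᵢCp,ᵢTᵢ = 17.0×2.26×-55.5 + 22.4×2.26×-58.3 + 11.1×2.26×-5.70 = -5226.7
Σ ṁᵢCp,ᵢ = 17.0×2.26 + 22.4×2.26 + 11.1×2.26 = 114.13
T_out = -5226.7 / 114.13 = -45.796 °C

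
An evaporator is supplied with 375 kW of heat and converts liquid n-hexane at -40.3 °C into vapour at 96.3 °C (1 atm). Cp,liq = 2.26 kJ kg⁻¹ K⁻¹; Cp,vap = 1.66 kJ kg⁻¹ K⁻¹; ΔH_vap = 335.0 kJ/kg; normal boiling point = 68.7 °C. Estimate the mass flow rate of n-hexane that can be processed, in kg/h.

ṁ = 2150 kg/h

Δh = 2.26×(68.7−-40.3) + 335.0 + 1.66×(96.3−68.7) = 627.16 kJ/kg
Q = 375 kW = 375 kJ/s = 1.35e+06 kJ/h
ṁ = Q/Δh = 1.35e+06 / 627.16 = 2152.6 kg/h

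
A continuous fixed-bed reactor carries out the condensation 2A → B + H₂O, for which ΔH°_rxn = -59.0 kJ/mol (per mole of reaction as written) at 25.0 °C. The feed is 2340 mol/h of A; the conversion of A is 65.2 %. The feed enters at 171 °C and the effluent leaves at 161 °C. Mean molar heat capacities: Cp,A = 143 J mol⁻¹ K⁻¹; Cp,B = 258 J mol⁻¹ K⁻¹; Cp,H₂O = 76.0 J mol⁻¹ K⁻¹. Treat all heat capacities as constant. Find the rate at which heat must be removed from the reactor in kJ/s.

Extent of reaction ξ = 0.652 × 2340 / 2 = 762.84 mol/h
Reaction term: ξ·ΔH°_rxn = 762.84 × -59.0 = -45008 kJ/h
Sensible, feed 171→25 °C: -48855 kJ/h
Outlet flows (mol/h): A 814.32, B 762.84, H₂O 762.84
Sensible, products 25→161 °C: 50488 kJ/h
Q = ΔH = -43374 kJ/h = -12.048 kW
Heat removed = 12.048 kJ/s

Q_out = 12.0 kJ/s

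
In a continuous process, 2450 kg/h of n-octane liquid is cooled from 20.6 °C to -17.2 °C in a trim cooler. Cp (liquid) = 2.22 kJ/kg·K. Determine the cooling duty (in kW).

Q_c = 57.1 kW

Q = ṁ·Cp·ΔT = 2450 × 2.22 × (-17.2 − 20.6) = -205590 kJ/h
Converting: 205590 / 3600 s = 57.11 kW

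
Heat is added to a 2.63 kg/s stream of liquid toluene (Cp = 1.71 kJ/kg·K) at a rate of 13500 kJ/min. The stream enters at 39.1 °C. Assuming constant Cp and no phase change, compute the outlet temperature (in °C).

T_out = 89.1 °C

Q = 13500 kJ/min = 225 kJ/s
ΔT = Q/(ṁ·Cp) = 225/(2.63×1.71) = 50.03 K
T_out = 39.1 + 50.03 = 89.13 °C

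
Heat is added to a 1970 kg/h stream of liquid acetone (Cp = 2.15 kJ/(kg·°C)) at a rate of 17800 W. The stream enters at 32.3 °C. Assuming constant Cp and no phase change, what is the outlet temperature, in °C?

T_out = 47.4 °C

Q = 17800 W = 64080 kJ/h
ΔT = Q/(ṁ·Cp) = 64080/(1970×2.15) = 15.129 K
T_out = 32.3 + 15.129 = 47.429 °C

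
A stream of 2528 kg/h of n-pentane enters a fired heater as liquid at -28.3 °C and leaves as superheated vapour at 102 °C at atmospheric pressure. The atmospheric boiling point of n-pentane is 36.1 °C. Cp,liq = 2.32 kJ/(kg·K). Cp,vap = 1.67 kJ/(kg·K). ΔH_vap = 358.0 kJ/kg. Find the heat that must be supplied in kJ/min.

Q = 26000 kJ/min

liquid -28.3→36.1 °C: 149.41 kJ/kg
vaporisation at 36.1 °C: 358 kJ/kg
vapour 36.1→102 °C: 110.05 kJ/kg
Δh = 149.41 + 358 + 110.05 = 617.46 kJ/kg
Q = ṁ·Δh = 2528 kg/h × 617.46 kJ/kg = 1.5609e+06 kJ/h
|Q| = 433.59 kW = 26016 kJ/min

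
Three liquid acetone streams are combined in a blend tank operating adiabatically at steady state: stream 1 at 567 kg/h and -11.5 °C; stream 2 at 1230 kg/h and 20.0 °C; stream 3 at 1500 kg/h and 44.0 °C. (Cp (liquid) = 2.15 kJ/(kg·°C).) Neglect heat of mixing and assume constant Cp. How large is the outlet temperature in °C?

Energy balance with Q = 0: Σ ṁᵢCp,ᵢ(T_out − Tᵢ) = 0
Σ ṁᵢCp,ᵢTᵢ = 567×2.15×-11.5 + 1230×2.15×20.0 + 1500×2.15×44.0 = 180770
Σ ṁᵢCp,ᵢ = 567×2.15 + 1230×2.15 + 1500×2.15 = 7088.6
T_out = 180770 / 7088.6 = 25.502 °C

T_out = 25.5 °C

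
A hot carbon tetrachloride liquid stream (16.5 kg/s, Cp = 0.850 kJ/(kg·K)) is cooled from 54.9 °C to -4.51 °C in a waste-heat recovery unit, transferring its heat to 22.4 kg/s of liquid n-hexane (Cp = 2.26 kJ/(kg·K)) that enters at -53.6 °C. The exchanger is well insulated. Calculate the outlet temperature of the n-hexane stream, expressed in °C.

T_c,out = -37.1 °C

Heat released by hot stream: Q = 16.5 × 0.850 × (54.9 − -4.51) = 833.23 kJ/s
Energy balance on cold side (adiabatic exchanger): Q = ṁ_c·Cp_c·(T_c,out − T_c,in)
T_c,out = -53.6 + 833.23/(22.4 × 2.26) = -37.141 °C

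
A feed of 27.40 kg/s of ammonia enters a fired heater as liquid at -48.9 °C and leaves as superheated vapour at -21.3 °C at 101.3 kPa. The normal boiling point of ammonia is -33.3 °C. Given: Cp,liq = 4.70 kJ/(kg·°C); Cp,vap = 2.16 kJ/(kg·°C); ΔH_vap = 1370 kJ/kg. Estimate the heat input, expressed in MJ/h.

liquid -48.9→-33.3 °C: 73.32 kJ/kg
vaporisation at -33.3 °C: 1370 kJ/kg
vapour -33.3→-21.3 °C: 25.92 kJ/kg
Δh = 73.32 + 1370 + 25.92 = 1469.2 kJ/kg
Q = ṁ·Δh = 27.40 kg/s × 1469.2 kJ/kg = 40257 kJ/s
|Q| = 40257 kW = 144930 MJ/h

Q = 145000 MJ/h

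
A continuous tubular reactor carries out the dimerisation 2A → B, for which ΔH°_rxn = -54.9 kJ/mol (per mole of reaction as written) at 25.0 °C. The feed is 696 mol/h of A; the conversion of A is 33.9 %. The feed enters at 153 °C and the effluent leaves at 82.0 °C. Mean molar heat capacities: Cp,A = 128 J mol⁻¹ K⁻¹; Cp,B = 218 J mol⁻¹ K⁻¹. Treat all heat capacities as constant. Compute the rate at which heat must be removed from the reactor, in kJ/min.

Extent of reaction ξ = 0.339 × 696 / 2 = 117.97 mol/h
Reaction term: ξ·ΔH°_rxn = 117.97 × -54.9 = -6476.7 kJ/h
Sensible, feed 153→25 °C: -11403 kJ/h
Outlet flows (mol/h): A 460.06, B 117.97
Sensible, products 25→82.0 °C: 4822.5 kJ/h
Q = ΔH = -13057 kJ/h = -3.6271 kW
Heat removed = 217.62 kJ/min

Q_out = 218 kJ/min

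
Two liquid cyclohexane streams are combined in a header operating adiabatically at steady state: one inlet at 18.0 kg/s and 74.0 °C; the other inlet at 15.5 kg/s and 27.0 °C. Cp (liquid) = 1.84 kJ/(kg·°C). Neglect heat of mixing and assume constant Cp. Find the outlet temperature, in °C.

Adiabatic, steady state ⇒ Σ ṁᵢCp,ᵢ(T_out − Tᵢ) = 0
Σ ṁᵢCp,ᵢTᵢ = 18.0×1.84×74.0 + 15.5×1.84×27.0 = 3220.9
Σ ṁᵢCp,ᵢ = 18.0×1.84 + 15.5×1.84 = 61.64
T_out = 3220.9 / 61.64 = 52.254 °C

T_out = 52.3 °C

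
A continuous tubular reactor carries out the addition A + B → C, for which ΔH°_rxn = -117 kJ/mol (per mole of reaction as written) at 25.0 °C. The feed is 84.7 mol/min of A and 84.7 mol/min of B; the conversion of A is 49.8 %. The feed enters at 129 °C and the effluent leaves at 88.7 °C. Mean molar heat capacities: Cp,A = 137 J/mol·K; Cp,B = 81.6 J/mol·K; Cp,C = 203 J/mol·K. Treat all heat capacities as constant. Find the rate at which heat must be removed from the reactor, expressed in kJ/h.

Extent of reaction ξ = 0.498 × 84.7 = 42.181 mol/min
Reaction term: ξ·ΔH°_rxn = 42.181 × -117 = -4935.1 kJ/min
Sensible, feed 129→25 °C: -1925.6 kJ/min
Outlet flows (mol/min): A 42.519, B 42.519, C 42.181
Sensible, products 25→88.7 °C: 1137.5 kJ/min
Q = ΔH = -5723.2 kJ/min = -95.387 kW
Heat removed = 343390 kJ/h

Q_out = 343000 kJ/h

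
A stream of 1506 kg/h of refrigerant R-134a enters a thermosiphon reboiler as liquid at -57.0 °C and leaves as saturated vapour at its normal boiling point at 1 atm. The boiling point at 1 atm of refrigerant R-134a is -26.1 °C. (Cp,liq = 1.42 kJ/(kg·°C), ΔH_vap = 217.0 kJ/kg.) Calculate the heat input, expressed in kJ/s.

Q = 109 kJ/s

liquid -57.0→-26.1 °C: 43.878 kJ/kg
vaporisation at -26.1 °C: 217 kJ/kg
Δh = 43.878 + 217 = 260.88 kJ/kg
Q = ṁ·Δh = 1506 kg/h × 260.88 kJ/kg = 392880 kJ/h
|Q| = 109.13 kW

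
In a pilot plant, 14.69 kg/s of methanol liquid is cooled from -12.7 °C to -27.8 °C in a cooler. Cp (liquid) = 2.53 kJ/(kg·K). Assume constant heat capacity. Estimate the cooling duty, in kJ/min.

Q = ṁ·Cp·ΔT = 14.69 × 2.53 × (-27.8 − -12.7) = -561.2 kJ/s
Cooling duty = 33672 kJ/min

Q_c = 33700 kJ/min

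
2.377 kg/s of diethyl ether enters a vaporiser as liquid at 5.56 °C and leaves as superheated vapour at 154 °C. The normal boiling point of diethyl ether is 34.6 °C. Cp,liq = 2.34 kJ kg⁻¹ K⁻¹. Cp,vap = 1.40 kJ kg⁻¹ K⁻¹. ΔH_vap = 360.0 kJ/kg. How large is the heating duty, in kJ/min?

liquid 5.56→34.6 °C: 67.954 kJ/kg
vaporisation at 34.6 °C: 360 kJ/kg
vapour 34.6→154 °C: 167.16 kJ/kg
Δh = 67.954 + 360 + 167.16 = 595.11 kJ/kg
Q = ṁ·Δh = 2.377 kg/s × 595.11 kJ/kg = 1414.6 kJ/s
|Q| = 1414.6 kW = 84875 kJ/min

Q = 84900 kJ/min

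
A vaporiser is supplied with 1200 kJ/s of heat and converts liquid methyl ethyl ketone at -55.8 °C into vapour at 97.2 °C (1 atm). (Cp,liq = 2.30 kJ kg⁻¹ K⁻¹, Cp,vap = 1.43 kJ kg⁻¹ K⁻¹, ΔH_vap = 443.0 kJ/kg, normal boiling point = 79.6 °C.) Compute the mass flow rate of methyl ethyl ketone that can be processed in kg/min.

Δh = 2.30×(79.6−-55.8) + 443.0 + 1.43×(97.2−79.6) = 779.59 kJ/kg
Q = 1200 kJ/s = 1200 kJ/s = 72000 kJ/min
ṁ = Q/Δh = 72000 / 779.59 = 92.356 kg/min

ṁ = 92.4 kg/min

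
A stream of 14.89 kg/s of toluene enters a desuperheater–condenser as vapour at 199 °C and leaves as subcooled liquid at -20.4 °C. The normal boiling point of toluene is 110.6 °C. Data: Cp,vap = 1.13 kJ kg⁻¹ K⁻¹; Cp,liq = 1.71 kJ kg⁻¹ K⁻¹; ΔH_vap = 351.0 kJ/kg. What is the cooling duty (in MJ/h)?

Q_c = 36200 MJ/h

vapour 199→110.6 °C: -99.892 kJ/kg
condensation at 110.6 °C: -351 kJ/kg
liquid 110.6→-20.4 °C: -224.01 kJ/kg
Δh = -99.892 + -351 + -224.01 = -674.9 kJ/kg
Q = ṁ·Δh = 14.89 kg/s × -674.9 kJ/kg = -10049 kJ/s
|Q| = 10049 kW = 36177 MJ/h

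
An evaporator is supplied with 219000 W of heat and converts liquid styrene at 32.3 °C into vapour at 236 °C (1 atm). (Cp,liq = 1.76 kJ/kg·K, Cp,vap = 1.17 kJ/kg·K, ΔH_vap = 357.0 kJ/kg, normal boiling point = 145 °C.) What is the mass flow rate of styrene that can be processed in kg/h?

ṁ = 1190 kg/h

Δh = 1.76×(145−32.3) + 357.0 + 1.17×(236−145) = 661.82 kJ/kg
Q = 219000 W = 219 kJ/s = 788400 kJ/h
ṁ = Q/Δh = 788400 / 661.82 = 1191.3 kg/h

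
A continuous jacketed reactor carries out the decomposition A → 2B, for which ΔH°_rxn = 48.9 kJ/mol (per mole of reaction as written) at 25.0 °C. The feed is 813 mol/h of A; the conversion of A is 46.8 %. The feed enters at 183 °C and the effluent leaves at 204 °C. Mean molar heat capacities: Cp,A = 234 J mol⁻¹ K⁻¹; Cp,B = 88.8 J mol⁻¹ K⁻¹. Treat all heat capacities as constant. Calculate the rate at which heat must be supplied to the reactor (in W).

Q_in = 5210 W

Extent of reaction ξ = 0.468 × 813 = 380.48 mol/h
Reaction term: ξ·ΔH°_rxn = 380.48 × 48.9 = 18606 kJ/h
Sensible, feed 183→25 °C: -30058 kJ/h
Outlet flows (mol/h): A 432.52, B 760.97
Sensible, products 25→204 °C: 30212 kJ/h
Q = ΔH = 18760 kJ/h = 5.211 kW
Heat supplied = 5211 W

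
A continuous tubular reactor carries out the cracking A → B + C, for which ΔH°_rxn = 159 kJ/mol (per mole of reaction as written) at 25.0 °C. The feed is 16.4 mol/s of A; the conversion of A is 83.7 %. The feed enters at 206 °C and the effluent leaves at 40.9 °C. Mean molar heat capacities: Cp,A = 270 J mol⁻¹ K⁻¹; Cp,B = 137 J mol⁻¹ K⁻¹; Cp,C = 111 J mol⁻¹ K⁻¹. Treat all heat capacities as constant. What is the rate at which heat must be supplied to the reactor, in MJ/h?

Extent of reaction ξ = 0.837 × 16.4 = 13.727 mol/s
Reaction term: ξ·ΔH°_rxn = 13.727 × 159 = 2182.6 kJ/s
Sensible, feed 206→25 °C: -801.47 kJ/s
Outlet flows (mol/s): A 2.6732, B 13.727, C 13.727
Sensible, products 25→40.9 °C: 65.604 kJ/s
Q = ΔH = 1446.7 kJ/s = 1446.7 kW
Heat supplied = 5208.1 MJ/h

Q_in = 5210 MJ/h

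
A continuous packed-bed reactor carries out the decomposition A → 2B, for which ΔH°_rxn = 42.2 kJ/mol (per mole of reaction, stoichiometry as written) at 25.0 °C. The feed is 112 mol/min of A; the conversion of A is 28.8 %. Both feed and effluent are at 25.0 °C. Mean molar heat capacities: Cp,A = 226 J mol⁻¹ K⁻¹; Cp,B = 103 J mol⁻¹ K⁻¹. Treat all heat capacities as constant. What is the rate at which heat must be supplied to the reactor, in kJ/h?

Q_in = 81700 kJ/h

Extent of reaction ξ = 0.288 × 112 = 32.256 mol/min
Reaction term: ξ·ΔH°_rxn = 32.256 × 42.2 = 1361.2 kJ/min
Q = ΔH = 1361.2 kJ/min = 22.687 kW
Heat supplied = 81672 kJ/h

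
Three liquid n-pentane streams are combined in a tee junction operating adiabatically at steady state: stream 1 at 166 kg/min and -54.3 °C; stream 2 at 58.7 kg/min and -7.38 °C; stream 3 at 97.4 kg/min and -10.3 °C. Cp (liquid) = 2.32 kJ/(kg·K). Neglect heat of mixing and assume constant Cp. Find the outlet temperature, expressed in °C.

T_out = -32.4 °C

No heat crosses the boundary, so H_out = H_in.
Σ ṁᵢCp,ᵢTᵢ = 166×2.32×-54.3 + 58.7×2.32×-7.38 + 97.4×2.32×-10.3 = -24245
Σ ṁᵢCp,ᵢ = 166×2.32 + 58.7×2.32 + 97.4×2.32 = 747.27
T_out = -24245 / 747.27 = -32.444 °C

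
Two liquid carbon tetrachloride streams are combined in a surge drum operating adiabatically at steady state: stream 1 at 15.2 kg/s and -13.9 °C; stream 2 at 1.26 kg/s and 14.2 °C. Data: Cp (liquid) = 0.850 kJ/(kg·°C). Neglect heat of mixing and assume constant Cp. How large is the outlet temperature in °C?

T_out = -11.7 °C

Adiabatic, steady state ⇒ Σ ṁᵢCp,ᵢ(T_out − Tᵢ) = 0
T_out = Σ ṁᵢCp,ᵢTᵢ / Σ ṁᵢCp,ᵢ
      = -164.38 / 13.991 = -11.749 °C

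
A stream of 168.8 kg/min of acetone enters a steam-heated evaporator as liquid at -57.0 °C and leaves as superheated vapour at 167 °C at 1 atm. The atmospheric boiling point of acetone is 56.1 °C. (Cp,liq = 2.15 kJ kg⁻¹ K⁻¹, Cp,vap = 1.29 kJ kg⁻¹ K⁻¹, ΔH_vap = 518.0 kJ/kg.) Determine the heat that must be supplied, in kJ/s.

liquid -57.0→56.1 °C: 243.16 kJ/kg
vaporisation at 56.1 °C: 518 kJ/kg
vapour 56.1→167 °C: 143.06 kJ/kg
Δh = 243.16 + 518 + 143.06 = 904.23 kJ/kg
Q = ṁ·Δh = 168.8 kg/min × 904.23 kJ/kg = 152630 kJ/min
|Q| = 2543.9 kW

Q = 2540 kJ/s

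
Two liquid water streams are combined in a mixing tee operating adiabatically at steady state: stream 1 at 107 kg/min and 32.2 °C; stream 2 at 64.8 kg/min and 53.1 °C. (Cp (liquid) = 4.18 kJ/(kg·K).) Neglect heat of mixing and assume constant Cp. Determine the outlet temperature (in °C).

T_out = 40.1 °C

No heat crosses the boundary, so H_out = H_in.
Σ ṁᵢCp,ᵢTᵢ = 107×4.18×32.2 + 64.8×4.18×53.1 = 28785
Σ ṁᵢCp,ᵢ = 107×4.18 + 64.8×4.18 = 718.12
T_out = 28785 / 718.12 = 40.083 °C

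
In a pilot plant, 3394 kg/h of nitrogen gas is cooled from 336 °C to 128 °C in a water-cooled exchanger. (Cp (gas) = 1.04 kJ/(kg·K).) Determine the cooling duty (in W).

Q_c = 204000 W

Q = ṁ·Cp·ΔT = 3394 × 1.04 × (128 − 336) = -734190 kJ/h
Converting: 734190 / 3600 s = 203.94 kW
Cooling duty = 203940 W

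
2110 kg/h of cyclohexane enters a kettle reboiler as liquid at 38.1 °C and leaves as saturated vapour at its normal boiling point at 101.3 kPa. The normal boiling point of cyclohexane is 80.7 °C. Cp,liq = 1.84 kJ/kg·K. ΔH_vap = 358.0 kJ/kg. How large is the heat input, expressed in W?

Q = 256000 W

liquid 38.1→80.7 °C: 78.384 kJ/kg
vaporisation at 80.7 °C: 358 kJ/kg
Δh = 78.384 + 358 = 436.38 kJ/kg
Q = ṁ·Δh = 2110 kg/h × 436.38 kJ/kg = 920770 kJ/h
|Q| = 255.77 kW = 255770 W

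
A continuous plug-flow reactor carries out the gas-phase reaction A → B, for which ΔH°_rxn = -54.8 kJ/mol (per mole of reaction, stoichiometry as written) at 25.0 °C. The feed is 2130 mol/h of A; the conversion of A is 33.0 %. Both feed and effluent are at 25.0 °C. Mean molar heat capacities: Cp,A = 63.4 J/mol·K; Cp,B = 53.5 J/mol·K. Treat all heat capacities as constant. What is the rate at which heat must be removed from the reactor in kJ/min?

Extent of reaction ξ = 0.330 × 2130 = 702.9 mol/h
Reaction term: ξ·ΔH°_rxn = 702.9 × -54.8 = -38519 kJ/h
Q = ΔH = -38519 kJ/h = -10.7 kW
Heat removed = 641.98 kJ/min

Q_out = 642 kJ/min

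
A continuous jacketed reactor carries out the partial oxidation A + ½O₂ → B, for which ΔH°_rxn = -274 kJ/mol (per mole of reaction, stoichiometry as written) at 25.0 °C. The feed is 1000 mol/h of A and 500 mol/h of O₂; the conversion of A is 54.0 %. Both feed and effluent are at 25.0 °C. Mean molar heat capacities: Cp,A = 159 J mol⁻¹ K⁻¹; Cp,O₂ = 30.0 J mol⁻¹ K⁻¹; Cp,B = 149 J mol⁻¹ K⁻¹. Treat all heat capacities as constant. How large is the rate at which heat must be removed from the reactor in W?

Extent of reaction ξ = 0.540 × 1000 = 540 mol/h
Reaction term: ξ·ΔH°_rxn = 540 × -274 = -147960 kJ/h
Q = ΔH = -147960 kJ/h = -41.1 kW
Heat removed = 41100 W

Q_out = 41100 W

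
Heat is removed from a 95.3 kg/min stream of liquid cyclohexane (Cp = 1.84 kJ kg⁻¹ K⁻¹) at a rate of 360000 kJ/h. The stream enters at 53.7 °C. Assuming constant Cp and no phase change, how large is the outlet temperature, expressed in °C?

T_out = 19.5 °C

Q = 360000 kJ/h = 6000 kJ/min
ΔT = Q/(ṁ·Cp) = 6000/(95.3×1.84) = 34.217 K
T_out = 53.7 − 34.217 = 19.483 °C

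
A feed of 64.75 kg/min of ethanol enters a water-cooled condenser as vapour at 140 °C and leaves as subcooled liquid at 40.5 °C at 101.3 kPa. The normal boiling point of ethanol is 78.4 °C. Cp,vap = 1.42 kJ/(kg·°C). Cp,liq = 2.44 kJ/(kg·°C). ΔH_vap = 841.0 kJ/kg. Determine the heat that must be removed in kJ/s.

Q_c = 1100 kJ/s

vapour 140→78.4 °C: -87.472 kJ/kg
condensation at 78.4 °C: -841 kJ/kg
liquid 78.4→40.5 °C: -92.476 kJ/kg
Δh = -87.472 + -841 + -92.476 = -1020.9 kJ/kg
Q = ṁ·Δh = 64.75 kg/min × -1020.9 kJ/kg = -66106 kJ/min
|Q| = 1101.8 kW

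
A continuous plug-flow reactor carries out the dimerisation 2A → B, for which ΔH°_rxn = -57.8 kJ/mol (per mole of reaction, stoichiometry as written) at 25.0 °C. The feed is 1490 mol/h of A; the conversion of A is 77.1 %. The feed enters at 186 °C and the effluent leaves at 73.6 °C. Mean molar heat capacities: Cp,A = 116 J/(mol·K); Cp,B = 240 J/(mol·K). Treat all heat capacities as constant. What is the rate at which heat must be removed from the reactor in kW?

Q_out = 14.6 kW

Extent of reaction ξ = 0.771 × 1490 / 2 = 574.39 mol/h
Reaction term: ξ·ΔH°_rxn = 574.39 × -57.8 = -33200 kJ/h
Sensible, feed 186→25 °C: -27827 kJ/h
Outlet flows (mol/h): A 341.21, B 574.39
Sensible, products 25→73.6 °C: 8623.3 kJ/h
Q = ΔH = -52404 kJ/h = -14.557 kW
Heat removed = 14.557 kW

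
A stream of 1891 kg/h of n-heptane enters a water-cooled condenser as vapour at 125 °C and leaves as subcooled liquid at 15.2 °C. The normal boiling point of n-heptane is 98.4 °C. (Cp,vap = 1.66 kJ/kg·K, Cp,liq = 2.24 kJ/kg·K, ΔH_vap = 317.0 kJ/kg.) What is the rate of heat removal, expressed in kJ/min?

vapour 125→98.4 °C: -44.156 kJ/kg
condensation at 98.4 °C: -317 kJ/kg
liquid 98.4→15.2 °C: -186.37 kJ/kg
Δh = -44.156 + -317 + -186.37 = -547.52 kJ/kg
Q = ṁ·Δh = 1891 kg/h × -547.52 kJ/kg = -1.0354e+06 kJ/h
|Q| = 287.6 kW = 17256 kJ/min

Q_c = 17300 kJ/min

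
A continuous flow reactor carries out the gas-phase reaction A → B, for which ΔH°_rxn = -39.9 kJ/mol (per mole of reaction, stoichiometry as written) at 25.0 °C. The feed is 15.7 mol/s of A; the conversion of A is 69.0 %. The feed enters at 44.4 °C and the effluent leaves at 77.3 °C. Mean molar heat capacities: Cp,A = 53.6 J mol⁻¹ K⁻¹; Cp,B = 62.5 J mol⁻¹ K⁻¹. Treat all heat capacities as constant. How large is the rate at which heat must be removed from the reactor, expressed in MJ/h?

Extent of reaction ξ = 0.690 × 15.7 = 10.833 mol/s
Reaction term: ξ·ΔH°_rxn = 10.833 × -39.9 = -432.24 kJ/s
Sensible, feed 44.4→25 °C: -16.325 kJ/s
Outlet flows (mol/s): A 4.867, B 10.833
Sensible, products 25→77.3 °C: 49.054 kJ/s
Q = ΔH = -399.51 kJ/s = -399.51 kW
Heat removed = 1438.2 MJ/h

Q_out = 1440 MJ/h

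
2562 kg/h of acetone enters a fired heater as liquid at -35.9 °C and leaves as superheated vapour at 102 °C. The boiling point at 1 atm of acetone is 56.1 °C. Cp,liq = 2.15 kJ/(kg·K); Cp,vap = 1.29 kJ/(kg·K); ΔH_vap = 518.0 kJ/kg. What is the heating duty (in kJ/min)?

Q = 33100 kJ/min

liquid -35.9→56.1 °C: 197.8 kJ/kg
vaporisation at 56.1 °C: 518 kJ/kg
vapour 56.1→102 °C: 59.211 kJ/kg
Δh = 197.8 + 518 + 59.211 = 775.01 kJ/kg
Q = ṁ·Δh = 2562 kg/h × 775.01 kJ/kg = 1.9856e+06 kJ/h
|Q| = 551.55 kW = 33093 kJ/min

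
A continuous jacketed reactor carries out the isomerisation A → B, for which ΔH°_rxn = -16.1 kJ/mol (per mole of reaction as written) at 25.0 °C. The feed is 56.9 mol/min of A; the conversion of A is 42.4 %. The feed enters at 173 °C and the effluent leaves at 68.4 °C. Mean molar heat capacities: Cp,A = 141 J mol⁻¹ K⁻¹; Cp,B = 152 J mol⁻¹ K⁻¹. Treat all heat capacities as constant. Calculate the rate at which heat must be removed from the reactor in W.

Q_out = 20300 W

Extent of reaction ξ = 0.424 × 56.9 = 24.126 mol/min
Reaction term: ξ·ΔH°_rxn = 24.126 × -16.1 = -388.42 kJ/min
Sensible, feed 173→25 °C: -1187.4 kJ/min
Outlet flows (mol/min): A 32.774, B 24.126
Sensible, products 25→68.4 °C: 359.71 kJ/min
Q = ΔH = -1216.1 kJ/min = -20.268 kW
Heat removed = 20268 W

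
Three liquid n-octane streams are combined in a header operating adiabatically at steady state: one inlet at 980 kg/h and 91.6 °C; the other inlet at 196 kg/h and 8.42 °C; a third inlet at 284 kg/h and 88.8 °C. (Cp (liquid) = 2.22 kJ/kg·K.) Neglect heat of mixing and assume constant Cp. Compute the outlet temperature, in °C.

No heat crosses the boundary, so H_out = H_in.
T_out = Σ ṁᵢCp,ᵢTᵢ / Σ ṁᵢCp,ᵢ
      = 258940 / 3241.2 = 79.889 °C

T_out = 79.9 °C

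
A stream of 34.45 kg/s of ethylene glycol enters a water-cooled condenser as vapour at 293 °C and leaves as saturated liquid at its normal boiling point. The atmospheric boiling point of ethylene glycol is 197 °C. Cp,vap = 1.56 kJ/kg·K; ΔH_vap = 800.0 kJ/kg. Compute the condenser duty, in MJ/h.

vapour 293→197 °C: -149.76 kJ/kg
condensation at 197 °C: -800 kJ/kg
Δh = -149.76 + -800 = -949.76 kJ/kg
Q = ṁ·Δh = 34.45 kg/s × -949.76 kJ/kg = -32719 kJ/s
|Q| = 32719 kW = 117790 MJ/h

Q_c = 118000 MJ/h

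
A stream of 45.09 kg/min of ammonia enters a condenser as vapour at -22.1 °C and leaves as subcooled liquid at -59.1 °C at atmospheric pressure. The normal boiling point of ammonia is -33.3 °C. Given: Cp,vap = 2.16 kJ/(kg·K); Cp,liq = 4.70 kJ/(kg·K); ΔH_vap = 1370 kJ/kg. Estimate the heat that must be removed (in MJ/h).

Q_c = 4100 MJ/h

vapour -22.1→-33.3 °C: -24.192 kJ/kg
condensation at -33.3 °C: -1370 kJ/kg
liquid -33.3→-59.1 °C: -121.26 kJ/kg
Δh = -24.192 + -1370 + -121.26 = -1515.5 kJ/kg
Q = ṁ·Δh = 45.09 kg/min × -1515.5 kJ/kg = -68332 kJ/min
|Q| = 1138.9 kW = 4099.9 MJ/h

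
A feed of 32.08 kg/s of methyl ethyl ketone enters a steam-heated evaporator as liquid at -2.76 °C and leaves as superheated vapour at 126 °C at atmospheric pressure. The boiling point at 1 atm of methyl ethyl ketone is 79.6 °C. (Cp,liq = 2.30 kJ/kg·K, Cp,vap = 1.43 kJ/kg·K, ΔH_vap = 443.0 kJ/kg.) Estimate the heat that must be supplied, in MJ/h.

Q = 80700 MJ/h

liquid -2.76→79.6 °C: 189.43 kJ/kg
vaporisation at 79.6 °C: 443 kJ/kg
vapour 79.6→126 °C: 66.352 kJ/kg
Δh = 189.43 + 443 + 66.352 = 698.78 kJ/kg
Q = ṁ·Δh = 32.08 kg/s × 698.78 kJ/kg = 22417 kJ/s
|Q| = 22417 kW = 80701 MJ/h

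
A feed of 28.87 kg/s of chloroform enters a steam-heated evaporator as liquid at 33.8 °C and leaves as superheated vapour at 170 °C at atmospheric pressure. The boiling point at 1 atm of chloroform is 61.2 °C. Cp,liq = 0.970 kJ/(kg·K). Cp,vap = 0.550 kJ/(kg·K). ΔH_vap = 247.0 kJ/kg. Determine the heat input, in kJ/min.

Q = 578000 kJ/min

liquid 33.8→61.2 °C: 26.578 kJ/kg
vaporisation at 61.2 °C: 247 kJ/kg
vapour 61.2→170 °C: 59.84 kJ/kg
Δh = 26.578 + 247 + 59.84 = 333.42 kJ/kg
Q = ṁ·Δh = 28.87 kg/s × 333.42 kJ/kg = 9625.8 kJ/s
|Q| = 9625.8 kW = 577550 kJ/min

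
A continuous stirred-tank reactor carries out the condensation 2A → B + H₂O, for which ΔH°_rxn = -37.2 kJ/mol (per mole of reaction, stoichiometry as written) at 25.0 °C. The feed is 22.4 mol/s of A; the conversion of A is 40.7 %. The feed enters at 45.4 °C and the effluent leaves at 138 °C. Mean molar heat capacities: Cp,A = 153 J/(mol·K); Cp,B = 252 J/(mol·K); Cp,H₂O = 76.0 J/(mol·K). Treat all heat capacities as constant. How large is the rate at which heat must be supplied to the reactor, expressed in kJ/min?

Extent of reaction ξ = 0.407 × 22.4 / 2 = 4.5584 mol/s
Reaction term: ξ·ΔH°_rxn = 4.5584 × -37.2 = -169.57 kJ/s
Sensible, feed 45.4→25 °C: -69.915 kJ/s
Outlet flows (mol/s): A 13.283, B 4.5584, H₂O 4.5584
Sensible, products 25→138 °C: 398.61 kJ/s
Q = ΔH = 159.12 kJ/s = 159.12 kW
Heat supplied = 9547.1 kJ/min

Q_in = 9550 kJ/min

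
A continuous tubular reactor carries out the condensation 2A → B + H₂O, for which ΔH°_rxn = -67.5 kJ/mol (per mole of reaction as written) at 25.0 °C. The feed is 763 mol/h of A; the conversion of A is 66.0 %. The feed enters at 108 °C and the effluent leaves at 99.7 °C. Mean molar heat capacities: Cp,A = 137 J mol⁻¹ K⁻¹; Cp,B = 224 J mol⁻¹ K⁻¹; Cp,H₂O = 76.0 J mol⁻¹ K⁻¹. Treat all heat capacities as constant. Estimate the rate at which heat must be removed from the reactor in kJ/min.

Extent of reaction ξ = 0.660 × 763 / 2 = 251.79 mol/h
Reaction term: ξ·ΔH°_rxn = 251.79 × -67.5 = -16996 kJ/h
Sensible, feed 108→25 °C: -8676.1 kJ/h
Outlet flows (mol/h): A 259.42, B 251.79, H₂O 251.79
Sensible, products 25→99.7 °C: 8297.5 kJ/h
Q = ΔH = -17374 kJ/h = -4.8262 kW
Heat removed = 289.57 kJ/min

Q_out = 290 kJ/min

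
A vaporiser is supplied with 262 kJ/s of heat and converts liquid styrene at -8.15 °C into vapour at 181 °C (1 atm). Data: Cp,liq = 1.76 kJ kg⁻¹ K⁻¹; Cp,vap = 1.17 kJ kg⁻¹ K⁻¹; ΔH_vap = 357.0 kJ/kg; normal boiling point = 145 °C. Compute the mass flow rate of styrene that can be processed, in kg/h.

Δh = 1.76×(145−-8.15) + 357.0 + 1.17×(181−145) = 668.66 kJ/kg
Q = 262 kJ/s = 262 kJ/s = 943200 kJ/h
ṁ = Q/Δh = 943200 / 668.66 = 1410.6 kg/h

ṁ = 1410 kg/h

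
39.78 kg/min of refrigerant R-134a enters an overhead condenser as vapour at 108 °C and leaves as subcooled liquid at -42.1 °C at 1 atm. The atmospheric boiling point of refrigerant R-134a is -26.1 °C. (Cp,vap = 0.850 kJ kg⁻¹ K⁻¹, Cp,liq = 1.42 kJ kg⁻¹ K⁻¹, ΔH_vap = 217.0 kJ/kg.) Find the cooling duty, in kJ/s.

vapour 108→-26.1 °C: -113.98 kJ/kg
condensation at -26.1 °C: -217 kJ/kg
liquid -26.1→-42.1 °C: -22.72 kJ/kg
Δh = -113.98 + -217 + -22.72 = -353.7 kJ/kg
Q = ṁ·Δh = 39.78 kg/min × -353.7 kJ/kg = -14070 kJ/min
|Q| = 234.51 kW

Q_c = 235 kJ/s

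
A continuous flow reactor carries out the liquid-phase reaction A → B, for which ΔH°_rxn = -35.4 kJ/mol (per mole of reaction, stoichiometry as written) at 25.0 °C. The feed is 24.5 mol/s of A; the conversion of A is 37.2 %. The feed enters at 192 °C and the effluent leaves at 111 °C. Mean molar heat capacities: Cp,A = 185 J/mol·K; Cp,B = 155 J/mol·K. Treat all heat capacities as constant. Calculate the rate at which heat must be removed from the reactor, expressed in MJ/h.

Q_out = 2570 MJ/h

Extent of reaction ξ = 0.372 × 24.5 = 9.114 mol/s
Reaction term: ξ·ΔH°_rxn = 9.114 × -35.4 = -322.64 kJ/s
Sensible, feed 192→25 °C: -756.93 kJ/s
Outlet flows (mol/s): A 15.386, B 9.114
Sensible, products 25→111 °C: 366.28 kJ/s
Q = ΔH = -713.28 kJ/s = -713.28 kW
Heat removed = 2567.8 MJ/h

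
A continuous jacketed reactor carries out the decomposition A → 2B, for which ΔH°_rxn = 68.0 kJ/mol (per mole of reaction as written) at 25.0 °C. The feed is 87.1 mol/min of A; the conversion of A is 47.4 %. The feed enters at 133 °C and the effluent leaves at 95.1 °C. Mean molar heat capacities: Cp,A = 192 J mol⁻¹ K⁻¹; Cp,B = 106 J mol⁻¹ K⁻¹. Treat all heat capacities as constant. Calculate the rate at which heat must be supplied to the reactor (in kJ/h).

Extent of reaction ξ = 0.474 × 87.1 = 41.285 mol/min
Reaction term: ξ·ΔH°_rxn = 41.285 × 68.0 = 2807.4 kJ/min
Sensible, feed 133→25 °C: -1806.1 kJ/min
Outlet flows (mol/min): A 45.815, B 82.571
Sensible, products 25→95.1 °C: 1230.2 kJ/min
Q = ΔH = 2231.5 kJ/min = 37.191 kW
Heat supplied = 133890 kJ/h

Q_in = 134000 kJ/h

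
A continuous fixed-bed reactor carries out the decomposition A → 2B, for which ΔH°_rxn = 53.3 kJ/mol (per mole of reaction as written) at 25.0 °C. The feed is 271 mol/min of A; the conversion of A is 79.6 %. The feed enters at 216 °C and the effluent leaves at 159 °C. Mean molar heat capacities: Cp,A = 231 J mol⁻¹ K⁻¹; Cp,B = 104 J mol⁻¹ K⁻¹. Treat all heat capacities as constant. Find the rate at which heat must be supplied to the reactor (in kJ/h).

Extent of reaction ξ = 0.796 × 271 = 215.72 mol/min
Reaction term: ξ·ΔH°_rxn = 215.72 × 53.3 = 11498 kJ/min
Sensible, feed 216→25 °C: -11957 kJ/min
Outlet flows (mol/min): A 55.284, B 431.43
Sensible, products 25→159 °C: 7723.7 kJ/min
Q = ΔH = 7264.6 kJ/min = 121.08 kW
Heat supplied = 435870 kJ/h

Q_in = 436000 kJ/h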